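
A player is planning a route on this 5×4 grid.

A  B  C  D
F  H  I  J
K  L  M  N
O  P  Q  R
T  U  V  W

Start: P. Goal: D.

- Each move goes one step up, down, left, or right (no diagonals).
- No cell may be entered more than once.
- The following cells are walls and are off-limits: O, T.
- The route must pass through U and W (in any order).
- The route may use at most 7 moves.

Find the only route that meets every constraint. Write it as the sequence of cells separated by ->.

Any route must reach U and W and still end at D within 7 moves, so the order of the required stops is forced.
Route from P: down 1 to U, right 2 to W, up 4 to D — 7 moves in all.
Check: all required cells visited; 7 ≤ 7 moves.

P -> U -> V -> W -> R -> N -> J -> D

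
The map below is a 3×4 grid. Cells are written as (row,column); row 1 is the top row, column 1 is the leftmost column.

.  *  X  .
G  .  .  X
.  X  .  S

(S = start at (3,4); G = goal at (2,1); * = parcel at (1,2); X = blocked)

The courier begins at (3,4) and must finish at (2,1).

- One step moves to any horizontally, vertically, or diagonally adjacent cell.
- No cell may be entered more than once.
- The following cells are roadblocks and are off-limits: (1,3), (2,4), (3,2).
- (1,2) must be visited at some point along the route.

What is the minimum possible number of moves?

Any route passes through (1,2) somewhere between (3,4) and (2,1). Summing Chebyshev distances along the two legs ((3,4) → (1,2) → (2,1)) gives a lower bound of 2 + 1 = 3 moves.
A route of 3 moves achieves this: (3,4) → (2,3) → (1,2) → (2,1).
Since 3 matches the lower bound, it is optimal.

3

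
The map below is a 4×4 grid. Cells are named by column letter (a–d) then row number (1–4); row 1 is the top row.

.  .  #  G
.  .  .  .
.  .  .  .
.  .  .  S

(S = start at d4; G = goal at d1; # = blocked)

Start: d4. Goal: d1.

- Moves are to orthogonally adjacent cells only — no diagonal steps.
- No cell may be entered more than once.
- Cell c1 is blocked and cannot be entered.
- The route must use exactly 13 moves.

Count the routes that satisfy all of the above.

8

Need simple routes of exactly 13 moves from d4 to d1 (Manhattan distance 3, so 5 moves are spent on a detour and 5 undoing it).
Enumerating: d4 d3 c3 c4 b4 b3 a3 a2 a1 b1 b2 c2 d2 d1 | d4 d3 c3 c4 b4 a4 a3 a2 a1 b1 b2 c2 d2 d1 | d4 d3 c3 b3 b4 a4 a3 a2 a1 b1 b2 c2 d2 d1 | d4 c4 c3 b3 b4 a4 a3 a2 a1 b1 b2 c2 d2 d1 | d4 c4 b4 b3 a3 a2 a1 b1 b2 c2 c3 d3 d2 d1 | d4 c4 b4 a4 a3 a2 a1 b1 b2 b3 c3 c2 d2 d1 | d4 c4 b4 a4 a3 a2 a1 b1 b2 b3 c3 d3 d2 d1 | d4 c4 b4 a4 a3 a2 a1 b1 b2 c2 c3 d3 d2 d1.
That gives 8 routes.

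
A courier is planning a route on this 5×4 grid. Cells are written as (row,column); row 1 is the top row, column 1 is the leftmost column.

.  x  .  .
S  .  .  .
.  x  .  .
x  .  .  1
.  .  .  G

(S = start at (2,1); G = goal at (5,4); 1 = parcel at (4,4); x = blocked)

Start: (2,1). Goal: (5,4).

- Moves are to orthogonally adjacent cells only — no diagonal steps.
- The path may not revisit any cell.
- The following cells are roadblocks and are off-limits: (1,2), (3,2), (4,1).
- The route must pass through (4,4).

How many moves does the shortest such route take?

6

Any route passes through (4,4) somewhere between (2,1) and (5,4). Summing Manhattan distances along the two legs ((2,1) → (4,4) → (5,4)) gives a lower bound of 5 + 1 = 6 moves.
A route of 6 moves achieves this: (2,1) → (2,2) → (2,3) → (3,3) → (4,3) → (4,4) → (5,4).
Since 6 matches the lower bound, it is optimal.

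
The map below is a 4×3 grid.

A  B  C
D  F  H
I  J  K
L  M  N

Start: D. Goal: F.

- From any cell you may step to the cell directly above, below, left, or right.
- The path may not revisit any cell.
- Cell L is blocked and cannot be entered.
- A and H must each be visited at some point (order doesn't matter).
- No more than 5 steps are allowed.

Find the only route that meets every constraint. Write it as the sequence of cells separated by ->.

D -> A -> B -> C -> H -> F

The 5-move cap with required stops at A, H leaves no slack for detours.
Route from D: up to A, 2× right (reaching C), down to H, left to F — 5 moves in all.
Check: all required cells visited; 5 ≤ 5 moves.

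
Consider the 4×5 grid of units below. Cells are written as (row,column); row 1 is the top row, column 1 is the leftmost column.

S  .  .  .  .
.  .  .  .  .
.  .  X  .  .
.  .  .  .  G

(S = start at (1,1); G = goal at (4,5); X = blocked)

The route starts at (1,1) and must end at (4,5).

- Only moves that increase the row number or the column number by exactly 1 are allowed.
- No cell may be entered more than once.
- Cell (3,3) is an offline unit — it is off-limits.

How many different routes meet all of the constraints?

A right/down-only route from (1,1) to (4,5) makes exactly 3 down-moves and 4 right-moves in some order.
With no other constraints that would be C(7,3) = 35 routes.
Subtract routes through each blocked cell (inclusion–exclusion for overlaps): − through (3,3): 18 → 17.
That gives 17 routes.

17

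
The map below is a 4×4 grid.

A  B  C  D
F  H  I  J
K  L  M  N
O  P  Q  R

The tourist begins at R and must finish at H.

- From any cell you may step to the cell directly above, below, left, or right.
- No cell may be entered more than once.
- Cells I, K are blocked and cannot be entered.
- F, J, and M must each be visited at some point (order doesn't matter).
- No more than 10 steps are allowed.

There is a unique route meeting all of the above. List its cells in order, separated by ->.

The budget equals the shortest possible length, so every move has to be on a shortest route through the required cells.
Route from R: left to Q, up to M, right to N, 2× up (reaching D), 3× left (reaching A), down to F, right to H — 10 moves in all.
Check: all required cells visited; 10 ≤ 10 moves.

R -> Q -> M -> N -> J -> D -> C -> B -> A -> F -> H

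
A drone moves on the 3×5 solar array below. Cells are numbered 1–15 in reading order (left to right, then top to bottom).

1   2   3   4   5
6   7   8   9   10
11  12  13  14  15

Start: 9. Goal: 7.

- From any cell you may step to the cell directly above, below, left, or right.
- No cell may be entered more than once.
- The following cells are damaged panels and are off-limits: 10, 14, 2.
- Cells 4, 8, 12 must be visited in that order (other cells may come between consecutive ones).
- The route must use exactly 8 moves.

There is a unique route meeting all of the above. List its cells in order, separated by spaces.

The waypoints must appear in the order 4, 8, 12, with no cell reused.
Route from 9: up 1 to 4, left 1 to 3, down 2 to 13, left 2 to 11, up 1 to 6, right 1 to 7 — 8 moves in all.
Check: order respected (4 at step 1, 8 at step 3, 12 at step 5); 8 moves as required.

9 4 3 8 13 12 11 6 7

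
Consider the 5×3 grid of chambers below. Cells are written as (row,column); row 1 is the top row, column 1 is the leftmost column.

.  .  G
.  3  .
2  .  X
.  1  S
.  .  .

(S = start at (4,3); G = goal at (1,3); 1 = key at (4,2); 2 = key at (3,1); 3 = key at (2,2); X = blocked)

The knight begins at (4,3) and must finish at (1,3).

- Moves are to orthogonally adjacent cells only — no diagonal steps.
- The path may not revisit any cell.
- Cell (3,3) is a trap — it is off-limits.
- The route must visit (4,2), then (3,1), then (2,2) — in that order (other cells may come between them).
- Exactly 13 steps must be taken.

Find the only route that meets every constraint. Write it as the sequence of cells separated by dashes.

The waypoints must appear in the order (4,2), (3,1), (2,2), with no cell reused.
Route from (4,3): down to (5,3), 2× left (reaching (5,1)), up to (4,1), right to (4,2), up to (3,2), left to (3,1), 2× up (reaching (1,1)), right to (1,2), down to (2,2), right to (2,3), up to (1,3) — 13 moves in all.
Check: order respected (1 at step 5, 2 at step 7, 3 at step 11); 13 moves as required.

(4,3) - (5,3) - (5,2) - (5,1) - (4,1) - (4,2) - (3,2) - (3,1) - (2,1) - (1,1) - (1,2) - (2,2) - (2,3) - (1,3)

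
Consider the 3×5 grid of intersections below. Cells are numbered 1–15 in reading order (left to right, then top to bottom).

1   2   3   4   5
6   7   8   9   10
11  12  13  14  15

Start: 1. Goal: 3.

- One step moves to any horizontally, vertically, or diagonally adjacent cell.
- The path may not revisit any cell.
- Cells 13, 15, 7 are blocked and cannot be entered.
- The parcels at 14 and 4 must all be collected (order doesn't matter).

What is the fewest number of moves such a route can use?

Any route passes through 14 and 4 in some order between 1 and 3. Summing Chebyshev distances along each leg and taking the cheapest ordering (1 → 14 → 4 → 3) gives a lower bound of 3 + 2 + 1 = 6 moves.
A route of 6 moves achieves this: 1 → 2 → 8 → 14 → 9 → 4 → 3.
Since 6 matches the lower bound, it is optimal.

6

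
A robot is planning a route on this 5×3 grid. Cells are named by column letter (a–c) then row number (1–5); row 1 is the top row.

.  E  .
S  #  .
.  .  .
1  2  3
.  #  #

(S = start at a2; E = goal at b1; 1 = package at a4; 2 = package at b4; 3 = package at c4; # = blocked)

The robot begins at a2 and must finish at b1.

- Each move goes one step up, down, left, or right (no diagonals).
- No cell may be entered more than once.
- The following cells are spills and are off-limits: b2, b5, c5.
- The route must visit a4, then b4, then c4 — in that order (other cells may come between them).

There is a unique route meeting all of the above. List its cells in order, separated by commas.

The waypoints must appear in the order a4, b4, c4, with no cell reused.
Route from a2: 2× down (reaching a4), 2× right (reaching c4), 3× up (reaching c1), left to b1 — 8 moves in all.
Check: order respected (1 at step 2, 2 at step 3, 3 at step 4).

a2, a3, a4, b4, c4, c3, c2, c1, b1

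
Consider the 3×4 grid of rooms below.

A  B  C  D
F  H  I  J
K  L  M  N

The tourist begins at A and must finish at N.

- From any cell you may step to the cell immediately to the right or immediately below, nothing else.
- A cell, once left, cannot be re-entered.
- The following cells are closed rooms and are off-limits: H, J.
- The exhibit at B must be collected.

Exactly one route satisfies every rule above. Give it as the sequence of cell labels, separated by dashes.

Moves only go right or down, so the column and row indices never decrease.
Route from A: right 2 to C, down 2 to M, right 1 to N — 5 moves in all.
Check: all required cells visited.

A - B - C - I - M - N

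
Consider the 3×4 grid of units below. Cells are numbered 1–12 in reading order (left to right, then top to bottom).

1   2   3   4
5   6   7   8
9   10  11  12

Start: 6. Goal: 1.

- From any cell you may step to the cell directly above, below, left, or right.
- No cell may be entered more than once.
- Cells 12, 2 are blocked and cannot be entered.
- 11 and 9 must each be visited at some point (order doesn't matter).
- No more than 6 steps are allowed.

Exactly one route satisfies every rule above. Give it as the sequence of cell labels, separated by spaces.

Any route must reach 11 and 9 and still end at 1 within 6 moves, so the order of the required stops is forced.
Route from 6: right to 7, down to 11, 2× left (reaching 9), 2× up (reaching 1) — 6 moves in all.
Check: all required cells visited; 6 ≤ 6 moves.

6 7 11 10 9 5 1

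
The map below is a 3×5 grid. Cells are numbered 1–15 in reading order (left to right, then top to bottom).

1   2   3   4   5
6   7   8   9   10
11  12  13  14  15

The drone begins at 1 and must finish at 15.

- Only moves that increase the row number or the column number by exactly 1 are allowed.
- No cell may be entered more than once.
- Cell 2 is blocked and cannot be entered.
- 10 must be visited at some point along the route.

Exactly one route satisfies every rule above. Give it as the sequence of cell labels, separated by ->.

1 -> 6 -> 7 -> 8 -> 9 -> 10 -> 15

Moves only go right or down, so the column and row indices never decrease.
Route from 1: down to 6, 4× right (reaching 10), down to 15 — 6 moves in all.
Check: all required cells visited.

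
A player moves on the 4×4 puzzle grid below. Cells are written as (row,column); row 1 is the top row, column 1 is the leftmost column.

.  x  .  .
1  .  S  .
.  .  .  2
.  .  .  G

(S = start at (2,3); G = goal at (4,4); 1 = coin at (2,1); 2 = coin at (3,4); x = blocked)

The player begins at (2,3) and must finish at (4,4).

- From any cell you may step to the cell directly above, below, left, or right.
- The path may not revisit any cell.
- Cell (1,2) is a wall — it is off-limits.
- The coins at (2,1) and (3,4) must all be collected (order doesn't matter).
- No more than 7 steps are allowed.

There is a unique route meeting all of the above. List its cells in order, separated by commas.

Any route must reach (2,1) and (3,4) and still end at (4,4) within 7 moves, so the order of the required stops is forced.
Route from (2,3): left 2 to (2,1), down 1 to (3,1), right 3 to (3,4), down 1 to (4,4) — 7 moves in all.
Check: all required cells visited; 7 ≤ 7 moves.

(2,3), (2,2), (2,1), (3,1), (3,2), (3,3), (3,4), (4,4)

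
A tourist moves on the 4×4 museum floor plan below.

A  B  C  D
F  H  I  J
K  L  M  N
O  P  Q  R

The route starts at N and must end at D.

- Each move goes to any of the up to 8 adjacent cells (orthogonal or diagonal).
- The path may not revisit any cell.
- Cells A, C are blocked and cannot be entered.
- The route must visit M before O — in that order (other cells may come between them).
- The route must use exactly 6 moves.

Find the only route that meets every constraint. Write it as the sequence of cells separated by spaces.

The waypoints must appear in the order M, O, with no cell reused.
Route from N: left 1 to M, down-left 1 to P, left 1 to O, up-right 3 to D — 6 moves in all.
Check: order respected (M at step 1, O at step 3); 6 moves as required.

N M P O L I D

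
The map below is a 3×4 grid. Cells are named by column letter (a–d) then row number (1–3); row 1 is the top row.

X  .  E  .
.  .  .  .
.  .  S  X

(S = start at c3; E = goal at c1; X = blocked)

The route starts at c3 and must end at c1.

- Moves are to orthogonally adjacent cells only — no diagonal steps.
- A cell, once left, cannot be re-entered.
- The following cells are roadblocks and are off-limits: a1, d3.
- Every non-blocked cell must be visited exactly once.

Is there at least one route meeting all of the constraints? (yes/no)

Colour the cells like a checkerboard: each orthogonal step flips colour, so a Hamiltonian route alternates colours. Here there are 5 cells of one colour and 5 of the other, with start on the same colour as the goal — the counts and endpoints can't be arranged into an alternating sequence of length 10, so no Hamiltonian route exists.

no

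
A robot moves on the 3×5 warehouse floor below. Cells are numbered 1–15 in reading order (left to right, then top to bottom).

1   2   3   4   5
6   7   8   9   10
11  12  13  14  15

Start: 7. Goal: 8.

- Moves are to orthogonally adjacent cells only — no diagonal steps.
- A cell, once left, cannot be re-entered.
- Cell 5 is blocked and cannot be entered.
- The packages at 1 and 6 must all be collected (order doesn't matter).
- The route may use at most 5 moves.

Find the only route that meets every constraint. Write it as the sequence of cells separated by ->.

7 -> 6 -> 1 -> 2 -> 3 -> 8

The budget equals the shortest possible length, so every move has to be on a shortest route through the required cells.
Route from 7: left to 6, up to 1, 2× right (reaching 3), down to 8 — 5 moves in all.
Check: all required cells visited; 5 ≤ 5 moves.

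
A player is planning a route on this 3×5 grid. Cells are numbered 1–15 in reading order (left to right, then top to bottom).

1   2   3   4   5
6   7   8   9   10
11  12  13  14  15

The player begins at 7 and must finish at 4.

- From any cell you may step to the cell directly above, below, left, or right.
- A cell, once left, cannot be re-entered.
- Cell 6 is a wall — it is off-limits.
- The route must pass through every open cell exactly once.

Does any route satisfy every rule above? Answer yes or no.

no

Cell 1 has only one open neighbour but is neither the start nor the goal, so a Hamiltonian route would have to both enter and leave it through the same neighbour — impossible without revisiting.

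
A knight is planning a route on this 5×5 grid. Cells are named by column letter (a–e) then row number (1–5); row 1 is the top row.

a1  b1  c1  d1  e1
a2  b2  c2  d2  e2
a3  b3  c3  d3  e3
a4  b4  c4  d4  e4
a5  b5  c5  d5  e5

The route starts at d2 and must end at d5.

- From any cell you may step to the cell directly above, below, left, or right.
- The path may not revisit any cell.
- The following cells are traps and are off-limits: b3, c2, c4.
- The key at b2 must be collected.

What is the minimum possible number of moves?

11

Any route passes through b2 somewhere between d2 and d5. Summing Manhattan distances along the two legs (d2 → b2 → d5) gives a lower bound of 2 + 5 = 7 moves.
That bound ignores the blocked cells. Measuring each leg by the fewest moves that actually steer around them (d2→b2: 4; b2→d5: 7) raises the lower bound to 11.
A route of 11 moves exists: d2 → d1 → c1 → b1 → b2 → a2 → a3 → a4 → a5 → b5 → c5 → d5.
Since 11 matches that lower bound, it is optimal.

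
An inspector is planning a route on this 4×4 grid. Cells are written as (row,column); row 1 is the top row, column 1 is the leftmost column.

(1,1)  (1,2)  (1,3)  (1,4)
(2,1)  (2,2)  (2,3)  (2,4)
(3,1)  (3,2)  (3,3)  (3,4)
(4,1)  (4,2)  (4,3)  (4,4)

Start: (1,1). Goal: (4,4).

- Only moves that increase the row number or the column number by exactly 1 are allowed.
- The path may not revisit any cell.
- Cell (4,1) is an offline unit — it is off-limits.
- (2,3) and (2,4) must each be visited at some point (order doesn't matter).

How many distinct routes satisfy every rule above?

3

A right/down-only route from (1,1) to (4,4) makes exactly 3 down-moves and 3 right-moves in some order.
With no other constraints that would be C(6,3) = 20 routes.
A monotone route can only reach the required cells in the order (2,3), (2,4), so split there and multiply the segment counts (each segment already excludes blocked cells): (1,1)→(2,3): 3; (2,3)→(2,4): 1; (2,4)→(4,4): 1; product = 3.
That gives 3 routes.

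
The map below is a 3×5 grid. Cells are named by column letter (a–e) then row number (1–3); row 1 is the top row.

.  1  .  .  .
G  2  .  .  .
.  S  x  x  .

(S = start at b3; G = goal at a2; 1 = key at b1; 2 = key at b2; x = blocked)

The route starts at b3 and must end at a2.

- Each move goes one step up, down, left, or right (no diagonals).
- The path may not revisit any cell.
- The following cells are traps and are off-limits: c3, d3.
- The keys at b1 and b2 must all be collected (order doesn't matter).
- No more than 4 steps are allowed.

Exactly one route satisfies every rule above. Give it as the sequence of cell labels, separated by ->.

b3 -> b2 -> b1 -> a1 -> a2

The budget equals the shortest possible length, so every move has to be on a shortest route through the required cells.
Route from b3: 2× up (reaching b1), left to a1, down to a2 — 4 moves in all.
Check: all required cells visited; 4 ≤ 4 moves.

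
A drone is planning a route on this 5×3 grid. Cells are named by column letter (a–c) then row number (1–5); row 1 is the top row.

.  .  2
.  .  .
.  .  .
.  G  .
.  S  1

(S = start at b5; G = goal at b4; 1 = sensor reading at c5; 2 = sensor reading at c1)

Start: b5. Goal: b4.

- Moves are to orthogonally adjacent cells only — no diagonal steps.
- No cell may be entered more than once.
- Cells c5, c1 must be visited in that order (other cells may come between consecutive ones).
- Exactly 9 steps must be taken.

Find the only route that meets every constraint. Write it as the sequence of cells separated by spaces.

b5 c5 c4 c3 c2 c1 b1 b2 b3 b4

The waypoints must appear in the order c5, c1, with no cell reused.
Route from b5: right to c5, 4× up (reaching c1), left to b1, 3× down (reaching b4) — 9 moves in all.
Check: order respected (1 at step 1, 2 at step 5); 9 moves as required.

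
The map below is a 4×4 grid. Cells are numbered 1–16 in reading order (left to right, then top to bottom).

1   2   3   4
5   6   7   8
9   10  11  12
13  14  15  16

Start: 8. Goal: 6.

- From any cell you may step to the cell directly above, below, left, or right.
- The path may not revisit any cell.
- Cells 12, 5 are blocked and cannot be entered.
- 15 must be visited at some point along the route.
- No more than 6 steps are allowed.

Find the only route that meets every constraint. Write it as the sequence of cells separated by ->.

8 -> 7 -> 11 -> 15 -> 14 -> 10 -> 6

The 6-move cap with required stops at 15 leaves no slack for detours.
Route from 8: left to 7, 2× down (reaching 15), left to 14, 2× up (reaching 6) — 6 moves in all.
Check: all required cells visited; 6 ≤ 6 moves.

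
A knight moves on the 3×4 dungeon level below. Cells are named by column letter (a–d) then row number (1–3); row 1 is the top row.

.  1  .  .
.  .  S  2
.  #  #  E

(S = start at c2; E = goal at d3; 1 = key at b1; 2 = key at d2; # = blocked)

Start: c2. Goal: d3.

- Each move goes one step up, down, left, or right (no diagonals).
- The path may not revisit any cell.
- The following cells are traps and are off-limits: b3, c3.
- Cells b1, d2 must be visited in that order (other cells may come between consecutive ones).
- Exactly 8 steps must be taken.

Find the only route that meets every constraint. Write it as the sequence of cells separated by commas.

The waypoints must appear in the order b1, d2, with no cell reused.
Route from c2: left 2 to a2, up 1 to a1, right 3 to d1, down 2 to d3 — 8 moves in all.
Check: order respected (1 at step 4, 2 at step 7); 8 moves as required.

c2, b2, a2, a1, b1, c1, d1, d2, d3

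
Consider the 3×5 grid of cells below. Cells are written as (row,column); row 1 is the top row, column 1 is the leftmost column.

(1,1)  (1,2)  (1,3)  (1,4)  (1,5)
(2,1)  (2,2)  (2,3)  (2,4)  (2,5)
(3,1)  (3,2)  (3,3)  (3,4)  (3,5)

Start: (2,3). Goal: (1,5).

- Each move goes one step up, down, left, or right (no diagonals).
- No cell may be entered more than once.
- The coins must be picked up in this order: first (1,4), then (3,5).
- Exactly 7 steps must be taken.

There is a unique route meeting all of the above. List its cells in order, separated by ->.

The waypoints must appear in the order (1,4), (3,5), with no cell reused.
Route from (2,3): up to (1,3), right to (1,4), 2× down (reaching (3,4)), right to (3,5), 2× up (reaching (1,5)) — 7 moves in all.
Check: order respected ((1,4) at step 2, (3,5) at step 5); 7 moves as required.

(2,3) -> (1,3) -> (1,4) -> (2,4) -> (3,4) -> (3,5) -> (2,5) -> (1,5)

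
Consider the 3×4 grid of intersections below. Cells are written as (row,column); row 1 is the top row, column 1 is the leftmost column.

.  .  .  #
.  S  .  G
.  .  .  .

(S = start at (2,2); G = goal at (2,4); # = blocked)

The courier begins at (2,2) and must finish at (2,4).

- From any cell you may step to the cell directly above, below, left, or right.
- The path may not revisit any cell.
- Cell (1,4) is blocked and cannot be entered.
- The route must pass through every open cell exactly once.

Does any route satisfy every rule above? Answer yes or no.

yes

One route that works: (2,2) → (3,2) → (3,1) → (2,1) → (1,1) → (1,2) → (1,3) → (2,3) → (3,3) → (3,4) → (2,4).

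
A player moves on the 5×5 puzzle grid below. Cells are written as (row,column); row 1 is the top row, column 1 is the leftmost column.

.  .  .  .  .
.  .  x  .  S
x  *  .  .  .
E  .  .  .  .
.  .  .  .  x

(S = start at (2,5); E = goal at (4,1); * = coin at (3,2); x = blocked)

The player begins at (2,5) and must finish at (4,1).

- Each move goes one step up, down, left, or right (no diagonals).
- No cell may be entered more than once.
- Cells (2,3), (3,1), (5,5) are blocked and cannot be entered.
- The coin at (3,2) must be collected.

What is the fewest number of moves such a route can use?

Any route passes through (3,2) somewhere between (2,5) and (4,1). Summing Manhattan distances along the two legs ((2,5) → (3,2) → (4,1)) gives a lower bound of 4 + 2 = 6 moves.
A route of 6 moves achieves this: (2,5) → (3,5) → (3,4) → (3,3) → (3,2) → (4,2) → (4,1).
Since 6 matches the lower bound, it is optimal.

6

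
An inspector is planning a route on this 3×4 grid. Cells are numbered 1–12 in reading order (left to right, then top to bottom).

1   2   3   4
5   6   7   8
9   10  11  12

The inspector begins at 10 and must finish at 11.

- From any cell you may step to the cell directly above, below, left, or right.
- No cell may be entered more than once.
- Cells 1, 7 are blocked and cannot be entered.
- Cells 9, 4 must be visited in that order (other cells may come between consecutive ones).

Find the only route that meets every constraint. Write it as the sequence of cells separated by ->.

The waypoints must appear in the order 9, 4, with no cell reused.
Route from 10: left to 9, up to 5, right to 6, up to 2, 2× right (reaching 4), 2× down (reaching 12), left to 11 — 9 moves in all.
Check: order respected (9 at step 1, 4 at step 6).

10 -> 9 -> 5 -> 6 -> 2 -> 3 -> 4 -> 8 -> 12 -> 11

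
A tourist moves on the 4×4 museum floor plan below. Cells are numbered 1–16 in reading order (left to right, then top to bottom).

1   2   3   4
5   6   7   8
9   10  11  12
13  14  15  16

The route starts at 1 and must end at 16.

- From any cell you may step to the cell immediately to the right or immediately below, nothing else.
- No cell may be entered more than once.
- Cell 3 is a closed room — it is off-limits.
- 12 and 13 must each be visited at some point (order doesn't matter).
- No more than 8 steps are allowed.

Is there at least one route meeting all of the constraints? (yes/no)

no

13 is below but to the left of 12: going 12 → 13 would need a leftward move and 13 → 12 an upward move, so no right/down-only route can visit both required cells.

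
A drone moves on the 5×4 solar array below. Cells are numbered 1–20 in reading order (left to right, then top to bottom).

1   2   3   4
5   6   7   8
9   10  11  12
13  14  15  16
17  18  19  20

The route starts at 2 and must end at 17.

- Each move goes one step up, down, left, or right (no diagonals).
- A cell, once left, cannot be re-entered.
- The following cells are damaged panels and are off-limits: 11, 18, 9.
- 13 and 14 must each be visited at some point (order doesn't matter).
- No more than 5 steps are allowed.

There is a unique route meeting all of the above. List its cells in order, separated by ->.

Any route must reach 13 and 14 and still end at 17 within 5 moves, so the order of the required stops is forced.
Route from 2: 3× down (reaching 14), left to 13, down to 17 — 5 moves in all.
Check: all required cells visited; 5 ≤ 5 moves.

2 -> 6 -> 10 -> 14 -> 13 -> 17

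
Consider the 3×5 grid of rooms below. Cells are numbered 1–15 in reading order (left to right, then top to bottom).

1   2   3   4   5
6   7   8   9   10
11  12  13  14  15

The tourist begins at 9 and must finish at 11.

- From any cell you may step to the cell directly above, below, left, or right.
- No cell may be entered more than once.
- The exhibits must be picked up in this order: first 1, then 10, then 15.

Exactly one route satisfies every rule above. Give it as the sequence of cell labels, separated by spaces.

The waypoints must appear in the order 1, 10, 15, with no cell reused.
Route from 9: 3× left (reaching 6), up to 1, 4× right (reaching 5), 2× down (reaching 15), 4× left (reaching 11) — 14 moves in all.
Check: order respected (1 at step 4, 10 at step 9, 15 at step 10).

9 8 7 6 1 2 3 4 5 10 15 14 13 12 11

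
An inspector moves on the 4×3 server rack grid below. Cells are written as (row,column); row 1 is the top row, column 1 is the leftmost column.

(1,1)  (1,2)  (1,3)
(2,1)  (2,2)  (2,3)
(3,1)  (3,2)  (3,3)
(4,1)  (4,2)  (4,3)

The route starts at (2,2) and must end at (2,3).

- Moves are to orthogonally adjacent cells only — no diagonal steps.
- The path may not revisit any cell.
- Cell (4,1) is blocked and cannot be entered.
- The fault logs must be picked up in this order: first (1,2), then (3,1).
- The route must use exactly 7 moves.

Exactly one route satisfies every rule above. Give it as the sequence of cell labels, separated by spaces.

The waypoints must appear in the order (1,2), (3,1), with no cell reused.
Route from (2,2): up to (1,2), left to (1,1), 2× down (reaching (3,1)), 2× right (reaching (3,3)), up to (2,3) — 7 moves in all.
Check: order respected ((1,2) at step 1, (3,1) at step 4); 7 moves as required.

(2,2) (1,2) (1,1) (2,1) (3,1) (3,2) (3,3) (2,3)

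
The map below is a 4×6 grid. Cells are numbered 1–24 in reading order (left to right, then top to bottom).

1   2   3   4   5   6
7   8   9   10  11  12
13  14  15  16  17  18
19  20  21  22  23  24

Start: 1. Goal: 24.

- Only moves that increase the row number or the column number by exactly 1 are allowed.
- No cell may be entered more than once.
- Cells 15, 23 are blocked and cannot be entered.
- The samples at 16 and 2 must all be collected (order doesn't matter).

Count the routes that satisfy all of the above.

A right/down-only route from 1 to 24 makes exactly 3 down-moves and 5 right-moves in some order.
With no other constraints that would be C(8,3) = 56 routes.
A monotone route can only reach the required cells in the order 2, 16, so split there and multiply the segment counts (each segment already excludes blocked cells): 1→2: 1; 2→16: 3; 16→24: 1; product = 3.
That gives 3 routes.

3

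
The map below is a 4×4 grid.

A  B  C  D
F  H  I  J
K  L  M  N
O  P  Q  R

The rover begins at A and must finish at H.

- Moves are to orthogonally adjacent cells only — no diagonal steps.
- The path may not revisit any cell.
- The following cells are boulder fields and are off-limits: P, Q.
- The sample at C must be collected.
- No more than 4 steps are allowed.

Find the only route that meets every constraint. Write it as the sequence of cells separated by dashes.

A - B - C - I - H

Any route must reach C and still end at H within 4 moves, so the order of the required stops is forced.
Route from A: right 2 to C, down 1 to I, left 1 to H — 4 moves in all.
Check: all required cells visited; 4 ≤ 4 moves.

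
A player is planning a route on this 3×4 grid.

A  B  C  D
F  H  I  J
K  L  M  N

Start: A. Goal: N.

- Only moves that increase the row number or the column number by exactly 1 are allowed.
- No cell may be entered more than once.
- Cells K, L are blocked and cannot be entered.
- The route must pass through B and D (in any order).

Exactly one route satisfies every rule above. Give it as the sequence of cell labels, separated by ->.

Moves only go right or down, so the column and row indices never decrease.
Route from A: 3× right (reaching D), 2× down (reaching N) — 5 moves in all.
Check: all required cells visited.

A -> B -> C -> D -> J -> N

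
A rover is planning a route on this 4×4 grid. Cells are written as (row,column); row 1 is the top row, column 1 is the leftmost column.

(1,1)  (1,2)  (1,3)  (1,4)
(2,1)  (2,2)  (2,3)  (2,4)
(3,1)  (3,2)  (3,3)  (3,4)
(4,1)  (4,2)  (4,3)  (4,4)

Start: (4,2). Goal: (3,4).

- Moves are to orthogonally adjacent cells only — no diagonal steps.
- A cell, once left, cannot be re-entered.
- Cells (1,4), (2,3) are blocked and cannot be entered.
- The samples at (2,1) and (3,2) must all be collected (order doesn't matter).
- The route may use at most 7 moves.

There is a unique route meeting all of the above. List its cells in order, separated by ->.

(4,2) -> (4,1) -> (3,1) -> (2,1) -> (2,2) -> (3,2) -> (3,3) -> (3,4)

The budget equals the shortest possible length, so every move has to be on a shortest route through the required cells.
Route from (4,2): left 1 to (4,1), up 2 to (2,1), right 1 to (2,2), down 1 to (3,2), right 2 to (3,4) — 7 moves in all.
Check: all required cells visited; 7 ≤ 7 moves.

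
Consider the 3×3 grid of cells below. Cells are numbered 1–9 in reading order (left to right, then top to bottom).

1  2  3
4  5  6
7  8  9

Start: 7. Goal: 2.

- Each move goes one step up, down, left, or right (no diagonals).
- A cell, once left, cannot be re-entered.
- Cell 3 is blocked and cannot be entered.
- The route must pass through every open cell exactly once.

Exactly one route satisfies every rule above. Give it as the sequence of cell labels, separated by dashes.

7 - 8 - 9 - 6 - 5 - 4 - 1 - 2

Need to visit all 8 open cells exactly once, starting at 7 and ending at 2.
Cell 1 has only two open neighbours (4 and 2), so the path must pass straight through it: one of those is the cell it's entered from and the other is where it exits.
Route from 7: right 2 to 9, up 1 to 6, left 2 to 4, up 1 to 1, right 1 to 2 — 7 moves in all.
Check: all 8 open cells covered.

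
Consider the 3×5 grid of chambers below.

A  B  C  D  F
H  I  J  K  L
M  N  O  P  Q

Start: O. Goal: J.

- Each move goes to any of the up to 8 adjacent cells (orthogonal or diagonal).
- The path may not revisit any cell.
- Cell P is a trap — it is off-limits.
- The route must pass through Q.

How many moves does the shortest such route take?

Any route passes through Q somewhere between O and J. Summing Chebyshev distances along the two legs (O → Q → J) gives a lower bound of 2 + 2 = 4 moves.
The shortest route satisfying every rule uses 5 moves: O → K → Q → L → D → J.
The bound of 4 isn't tight here; checking systematically, no route of length 4 through 4 satisfies every constraint, so 5 is the minimum.

5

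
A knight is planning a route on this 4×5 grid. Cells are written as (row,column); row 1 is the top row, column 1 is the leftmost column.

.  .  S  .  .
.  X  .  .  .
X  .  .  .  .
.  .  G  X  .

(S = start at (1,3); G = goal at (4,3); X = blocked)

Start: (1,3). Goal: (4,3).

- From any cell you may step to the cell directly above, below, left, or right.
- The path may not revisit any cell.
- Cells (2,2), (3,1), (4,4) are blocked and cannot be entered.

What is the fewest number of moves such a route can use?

3

The Manhattan distance from (1,3) to (4,3) is |1−4| + |3−3| = 3, so at least 3 moves are needed.
A route of 3 moves achieves this: (1,3) → (2,3) → (3,3) → (4,3).
Since 3 matches the lower bound, it is optimal.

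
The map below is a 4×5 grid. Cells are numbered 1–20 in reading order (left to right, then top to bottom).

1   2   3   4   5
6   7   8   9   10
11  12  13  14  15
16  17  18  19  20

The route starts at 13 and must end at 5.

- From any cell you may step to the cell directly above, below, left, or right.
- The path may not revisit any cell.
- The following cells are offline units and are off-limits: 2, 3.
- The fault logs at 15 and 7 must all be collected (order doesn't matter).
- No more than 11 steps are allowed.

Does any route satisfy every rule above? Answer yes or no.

One route that works: 13 → 12 → 7 → 8 → 9 → 14 → 15 → 10 → 5.

yes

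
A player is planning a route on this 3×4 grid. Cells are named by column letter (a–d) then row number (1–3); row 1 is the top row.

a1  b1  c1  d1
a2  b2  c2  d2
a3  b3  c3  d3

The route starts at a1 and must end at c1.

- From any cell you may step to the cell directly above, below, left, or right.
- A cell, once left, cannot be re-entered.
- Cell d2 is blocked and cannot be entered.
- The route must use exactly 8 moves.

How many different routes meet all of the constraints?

2

Need simple routes of exactly 8 moves from a1 to c1 (Manhattan distance 2, so 3 moves are spent on a detour and 3 undoing it).
Enumerating: a1 a2 a3 b3 c3 c2 b2 b1 c1 | a1 b1 b2 a2 a3 b3 c3 c2 c1.
That gives 2 routes.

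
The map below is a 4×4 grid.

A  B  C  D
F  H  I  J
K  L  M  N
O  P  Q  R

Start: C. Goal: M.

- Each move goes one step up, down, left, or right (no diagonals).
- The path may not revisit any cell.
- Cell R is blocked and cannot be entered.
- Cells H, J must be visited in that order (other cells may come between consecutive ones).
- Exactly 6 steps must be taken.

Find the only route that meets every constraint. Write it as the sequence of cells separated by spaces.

The waypoints must appear in the order H, J, with no cell reused.
Route from C: left 1 to B, down 1 to H, right 2 to J, down 1 to N, left 1 to M — 6 moves in all.
Check: order respected (H at step 2, J at step 4); 6 moves as required.

C B H I J N M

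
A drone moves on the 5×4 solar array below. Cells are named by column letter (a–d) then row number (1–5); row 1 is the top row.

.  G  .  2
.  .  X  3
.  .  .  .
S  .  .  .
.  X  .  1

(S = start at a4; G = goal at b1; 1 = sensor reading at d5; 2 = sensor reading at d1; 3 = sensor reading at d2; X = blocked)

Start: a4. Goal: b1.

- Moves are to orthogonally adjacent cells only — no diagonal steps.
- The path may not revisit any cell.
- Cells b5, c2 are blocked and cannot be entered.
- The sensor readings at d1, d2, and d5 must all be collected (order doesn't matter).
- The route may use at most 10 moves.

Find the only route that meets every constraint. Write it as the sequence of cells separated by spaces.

The 10-move cap with required stops at d1, d2, d5 leaves no slack for detours.
Route from a4: right 2 to c4, down 1 to c5, right 1 to d5, up 4 to d1, left 2 to b1 — 10 moves in all.
Check: all required cells visited; 10 ≤ 10 moves.

a4 b4 c4 c5 d5 d4 d3 d2 d1 c1 b1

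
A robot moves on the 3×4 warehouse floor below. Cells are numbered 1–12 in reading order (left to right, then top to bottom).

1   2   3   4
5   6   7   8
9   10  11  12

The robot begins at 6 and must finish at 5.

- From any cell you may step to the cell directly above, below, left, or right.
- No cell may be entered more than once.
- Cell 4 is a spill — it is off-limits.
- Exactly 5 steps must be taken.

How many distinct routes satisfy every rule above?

2

Need simple routes of exactly 5 moves from 6 to 5 (Manhattan distance 1, so 2 moves are spent on a detour and 2 undoing it).
Enumerating: 6 7 3 2 1 5 | 6 7 11 10 9 5.
That gives 2 routes.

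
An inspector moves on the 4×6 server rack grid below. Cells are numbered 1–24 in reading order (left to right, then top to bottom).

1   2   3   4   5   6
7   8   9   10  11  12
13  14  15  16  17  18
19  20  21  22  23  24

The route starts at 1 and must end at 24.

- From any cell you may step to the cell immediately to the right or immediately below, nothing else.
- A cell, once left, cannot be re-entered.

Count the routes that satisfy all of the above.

56

A right/down-only route from 1 to 24 makes exactly 3 down-moves and 5 right-moves in some order.
With no other constraints that would be C(8,3) = 56 routes.
That gives 56 routes.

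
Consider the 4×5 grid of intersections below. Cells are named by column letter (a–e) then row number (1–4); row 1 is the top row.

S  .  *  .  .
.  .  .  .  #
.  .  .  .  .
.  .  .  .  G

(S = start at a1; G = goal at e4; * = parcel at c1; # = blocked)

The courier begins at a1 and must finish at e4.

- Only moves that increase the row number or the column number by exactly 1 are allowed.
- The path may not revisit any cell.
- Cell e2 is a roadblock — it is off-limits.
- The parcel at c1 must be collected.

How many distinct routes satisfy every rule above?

A right/down-only route from a1 to e4 makes exactly 3 down-moves and 4 right-moves in some order.
With no other constraints that would be C(7,3) = 35 routes.
Split at c1 and multiply the segment counts (each segment already excludes blocked cells): a1→c1: 1; c1→e4: 7; product = 7.
That gives 7 routes.

7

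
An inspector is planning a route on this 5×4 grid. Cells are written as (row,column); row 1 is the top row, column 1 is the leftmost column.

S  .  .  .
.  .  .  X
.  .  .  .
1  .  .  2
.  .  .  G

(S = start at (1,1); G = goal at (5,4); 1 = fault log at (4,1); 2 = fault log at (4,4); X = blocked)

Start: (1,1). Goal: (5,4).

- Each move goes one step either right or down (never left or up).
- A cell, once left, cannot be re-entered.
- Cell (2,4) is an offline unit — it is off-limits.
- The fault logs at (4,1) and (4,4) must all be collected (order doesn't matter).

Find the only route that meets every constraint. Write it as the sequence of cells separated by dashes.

Moves only go right or down, so the column and row indices never decrease.
Route from (1,1): down 3 to (4,1), right 3 to (4,4), down 1 to (5,4) — 7 moves in all.
Check: all required cells visited.

(1,1) - (2,1) - (3,1) - (4,1) - (4,2) - (4,3) - (4,4) - (5,4)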